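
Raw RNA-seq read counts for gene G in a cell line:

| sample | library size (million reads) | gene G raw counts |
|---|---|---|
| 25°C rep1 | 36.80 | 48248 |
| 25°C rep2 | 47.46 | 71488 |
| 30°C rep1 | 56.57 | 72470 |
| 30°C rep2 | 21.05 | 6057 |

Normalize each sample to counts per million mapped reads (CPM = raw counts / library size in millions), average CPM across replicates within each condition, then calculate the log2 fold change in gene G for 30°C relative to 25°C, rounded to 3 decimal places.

CPM(25°C rep1) = 48248 / 36.80 = 1311.0870
CPM(25°C rep2) = 71488 / 47.46 = 1506.2790
CPM(30°C rep1) = 72470 / 56.57 = 1281.0677
CPM(30°C rep2) = 6057 / 21.05 = 287.7435
mean CPM(25°C) = 1408.6830; mean CPM(30°C) = 784.4056
Fold change = 784.4056 / 1408.6830 = 0.55684
log2(0.55684) = -0.8447

-0.845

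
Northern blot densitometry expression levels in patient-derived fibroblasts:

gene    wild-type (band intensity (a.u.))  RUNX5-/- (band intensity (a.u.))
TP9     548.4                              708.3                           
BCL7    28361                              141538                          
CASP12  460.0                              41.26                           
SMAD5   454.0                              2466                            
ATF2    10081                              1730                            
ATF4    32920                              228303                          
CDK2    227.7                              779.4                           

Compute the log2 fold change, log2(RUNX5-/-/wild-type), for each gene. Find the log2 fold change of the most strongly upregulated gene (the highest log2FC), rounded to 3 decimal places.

2.794

log2(708.3/548.4) = 0.369  (TP9)
log2(141538/28361) = 2.319  (BCL7)
log2(41.26/460.0) = -3.479  (CASP12)
log2(2466/454.0) = 2.441  (SMAD5)
log2(1730/10081) = -2.543  (ATF2)
log2(228303/32920) = 2.794  (ATF4)
log2(779.4/227.7) = 1.775  (CDK2)
ATF4 is most strongly upregulated.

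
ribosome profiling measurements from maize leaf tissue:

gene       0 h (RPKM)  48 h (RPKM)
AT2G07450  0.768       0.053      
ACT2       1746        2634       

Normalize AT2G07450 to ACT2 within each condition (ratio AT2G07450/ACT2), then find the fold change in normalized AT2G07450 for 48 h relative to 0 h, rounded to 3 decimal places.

0.046

AT2G07450/ACT2 (0 h) = 0.768 / 1746 = 0.00043986
AT2G07450/ACT2 (48 h) = 0.053 / 2634 = 2.0121e-05
Fold change = 2.0121e-05 / 0.00043986 = 0.0457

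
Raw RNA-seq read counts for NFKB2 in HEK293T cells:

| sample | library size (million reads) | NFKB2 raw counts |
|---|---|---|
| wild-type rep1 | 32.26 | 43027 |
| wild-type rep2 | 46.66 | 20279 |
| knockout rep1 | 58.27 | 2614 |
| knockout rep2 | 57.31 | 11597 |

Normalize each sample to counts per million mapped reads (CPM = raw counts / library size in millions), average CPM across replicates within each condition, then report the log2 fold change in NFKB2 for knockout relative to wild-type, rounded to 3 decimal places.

CPM(wild-type rep1) = 43027 / 32.26 = 1333.7570
CPM(wild-type rep2) = 20279 / 46.66 = 434.6121
CPM(knockout rep1) = 2614 / 58.27 = 44.8601
CPM(knockout rep2) = 11597 / 57.31 = 202.3556
mean CPM(wild-type) = 884.1845; mean CPM(knockout) = 123.6079
Fold change = 123.6079 / 884.1845 = 0.13980
log2(0.13980) = -2.8386

-2.839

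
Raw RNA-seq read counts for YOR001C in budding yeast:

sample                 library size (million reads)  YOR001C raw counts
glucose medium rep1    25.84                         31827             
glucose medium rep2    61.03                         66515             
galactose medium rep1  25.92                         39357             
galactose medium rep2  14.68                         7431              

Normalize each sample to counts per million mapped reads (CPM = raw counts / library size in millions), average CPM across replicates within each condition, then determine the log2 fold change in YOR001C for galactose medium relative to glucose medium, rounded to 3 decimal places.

-0.197

CPM(glucose medium rep1) = 31827 / 25.84 = 1231.6950
CPM(glucose medium rep2) = 66515 / 61.03 = 1089.8738
CPM(galactose medium rep1) = 39357 / 25.92 = 1518.4028
CPM(galactose medium rep2) = 7431 / 14.68 = 506.1989
mean CPM(glucose medium) = 1160.7844; mean CPM(galactose medium) = 1012.3008
Fold change = 1012.3008 / 1160.7844 = 0.87208
log2(0.87208) = -0.1975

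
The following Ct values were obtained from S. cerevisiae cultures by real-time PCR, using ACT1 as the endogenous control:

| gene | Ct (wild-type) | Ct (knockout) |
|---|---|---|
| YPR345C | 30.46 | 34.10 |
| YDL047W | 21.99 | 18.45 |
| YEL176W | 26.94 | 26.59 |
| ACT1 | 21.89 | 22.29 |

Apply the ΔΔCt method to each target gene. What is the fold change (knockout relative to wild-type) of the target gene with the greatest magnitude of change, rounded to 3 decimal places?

YPR345C: ΔΔCt = (34.10−22.29) − (30.46−21.89) = 11.81 − 8.57 = 3.24; fold change = 2^-3.24 = 0.106
YDL047W: ΔΔCt = (18.45−22.29) − (21.99−21.89) = -3.84 − 0.10 = -3.94; fold change = 2^3.94 = 15.348
YEL176W: ΔΔCt = (26.59−22.29) − (26.94−21.89) = 4.30 − 5.05 = -0.75; fold change = 2^0.75 = 1.682
YDL047W has the largest |ΔΔCt| = 3.94.

15.348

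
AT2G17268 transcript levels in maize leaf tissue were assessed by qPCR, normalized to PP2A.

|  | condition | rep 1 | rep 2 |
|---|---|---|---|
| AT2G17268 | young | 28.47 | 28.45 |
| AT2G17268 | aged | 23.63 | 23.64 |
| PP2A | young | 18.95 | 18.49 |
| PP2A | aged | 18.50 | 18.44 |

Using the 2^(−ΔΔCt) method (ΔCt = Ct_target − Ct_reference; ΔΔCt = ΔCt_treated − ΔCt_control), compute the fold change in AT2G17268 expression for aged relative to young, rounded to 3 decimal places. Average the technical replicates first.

23.835

Mean Ct: AT2G17268 young 28.460; AT2G17268 aged 23.635; PP2A young 18.720; PP2A aged 18.470
ΔCt(young) = 28.460 − 18.720 = 9.740
ΔCt(aged) = 23.635 − 18.470 = 5.165
ΔΔCt = 5.165 − 9.740 = -4.575
Fold change = 2^(−(-4.575)) = 2^4.575 = 23.8348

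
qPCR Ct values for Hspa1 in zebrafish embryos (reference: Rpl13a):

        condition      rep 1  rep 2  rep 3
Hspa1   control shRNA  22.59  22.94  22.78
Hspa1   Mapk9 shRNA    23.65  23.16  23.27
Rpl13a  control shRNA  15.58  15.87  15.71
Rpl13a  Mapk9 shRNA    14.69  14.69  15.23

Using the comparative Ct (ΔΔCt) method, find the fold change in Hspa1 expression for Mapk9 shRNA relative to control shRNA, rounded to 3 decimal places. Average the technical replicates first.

0.369

Mean Ct: Hspa1 control shRNA 22.770; Hspa1 Mapk9 shRNA 23.360; Rpl13a control shRNA 15.720; Rpl13a Mapk9 shRNA 14.870
ΔCt(control shRNA) = 22.770 − 15.720 = 7.050
ΔCt(Mapk9 shRNA) = 23.360 − 14.870 = 8.490
ΔΔCt = 8.490 − 7.050 = 1.440
Fold change = 2^(−1.440) = 0.3686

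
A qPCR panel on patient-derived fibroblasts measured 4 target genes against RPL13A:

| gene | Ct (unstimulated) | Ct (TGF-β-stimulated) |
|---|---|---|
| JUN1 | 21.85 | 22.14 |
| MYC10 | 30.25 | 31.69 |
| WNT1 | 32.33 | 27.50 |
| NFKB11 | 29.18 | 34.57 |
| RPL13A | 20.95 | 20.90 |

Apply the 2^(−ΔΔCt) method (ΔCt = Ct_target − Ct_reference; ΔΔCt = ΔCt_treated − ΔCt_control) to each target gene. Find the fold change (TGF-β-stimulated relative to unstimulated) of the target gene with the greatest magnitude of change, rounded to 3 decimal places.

JUN1: ΔΔCt = (22.14−20.90) − (21.85−20.95) = 1.24 − 0.90 = 0.34; fold change = 2^-0.34 = 0.790
MYC10: ΔΔCt = (31.69−20.90) − (30.25−20.95) = 10.79 − 9.30 = 1.49; fold change = 2^-1.49 = 0.356
WNT1: ΔΔCt = (27.50−20.90) − (32.33−20.95) = 6.60 − 11.38 = -4.78; fold change = 2^4.78 = 27.474
NFKB11: ΔΔCt = (34.57−20.90) − (29.18−20.95) = 13.67 − 8.23 = 5.44; fold change = 2^-5.44 = 0.023
NFKB11 has the largest |ΔΔCt| = 5.44.

0.023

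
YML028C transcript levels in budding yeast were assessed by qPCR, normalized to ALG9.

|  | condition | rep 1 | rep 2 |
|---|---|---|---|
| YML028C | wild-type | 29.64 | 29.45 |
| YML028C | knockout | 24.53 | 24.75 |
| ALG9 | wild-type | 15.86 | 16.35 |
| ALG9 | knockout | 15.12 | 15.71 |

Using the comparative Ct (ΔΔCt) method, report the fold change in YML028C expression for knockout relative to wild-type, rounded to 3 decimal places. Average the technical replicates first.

18.571

Mean Ct: YML028C wild-type 29.545; YML028C knockout 24.640; ALG9 wild-type 16.105; ALG9 knockout 15.415
ΔCt(wild-type) = 29.545 − 16.105 = 13.440
ΔCt(knockout) = 24.640 − 15.415 = 9.225
ΔΔCt = 9.225 − 13.440 = -4.215
Fold change = 2^(−(-4.215)) = 2^4.215 = 18.5713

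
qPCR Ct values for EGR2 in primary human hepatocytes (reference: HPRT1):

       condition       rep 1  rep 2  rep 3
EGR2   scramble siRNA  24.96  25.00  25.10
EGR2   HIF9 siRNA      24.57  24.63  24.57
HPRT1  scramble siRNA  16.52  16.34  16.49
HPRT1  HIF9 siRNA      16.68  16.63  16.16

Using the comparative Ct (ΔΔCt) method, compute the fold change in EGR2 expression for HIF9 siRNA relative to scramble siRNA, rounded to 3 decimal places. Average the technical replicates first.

1.385

Mean Ct: EGR2 scramble siRNA 25.020; EGR2 HIF9 siRNA 24.590; HPRT1 scramble siRNA 16.450; HPRT1 HIF9 siRNA 16.490
ΔCt(scramble siRNA) = 25.020 − 16.450 = 8.570
ΔCt(HIF9 siRNA) = 24.590 − 16.490 = 8.100
ΔΔCt = 8.100 − 8.570 = -0.470
Fold change = 2^(−(-0.470)) = 2^0.470 = 1.3851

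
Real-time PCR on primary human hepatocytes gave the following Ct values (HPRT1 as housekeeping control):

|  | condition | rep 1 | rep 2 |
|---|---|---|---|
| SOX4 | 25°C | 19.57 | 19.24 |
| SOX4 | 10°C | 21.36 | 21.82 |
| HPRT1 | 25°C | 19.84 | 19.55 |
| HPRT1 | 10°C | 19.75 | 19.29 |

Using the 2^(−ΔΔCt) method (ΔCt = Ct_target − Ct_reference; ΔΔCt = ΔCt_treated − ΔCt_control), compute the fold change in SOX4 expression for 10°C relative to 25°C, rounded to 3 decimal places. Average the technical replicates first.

0.195

Mean Ct: SOX4 25°C 19.405; SOX4 10°C 21.590; HPRT1 25°C 19.695; HPRT1 10°C 19.520
ΔCt(25°C) = 19.405 − 19.695 = -0.290
ΔCt(10°C) = 21.590 − 19.520 = 2.070
ΔΔCt = 2.070 − (-0.290) = 2.360
Fold change = 2^(−2.360) = 0.1948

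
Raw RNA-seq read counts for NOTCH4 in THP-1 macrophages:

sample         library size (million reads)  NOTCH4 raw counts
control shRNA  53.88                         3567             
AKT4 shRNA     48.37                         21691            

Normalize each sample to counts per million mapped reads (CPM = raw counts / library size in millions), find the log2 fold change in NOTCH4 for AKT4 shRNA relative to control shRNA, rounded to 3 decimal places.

2.760

CPM(control shRNA) = 3567 / 53.88 = 66.2027
CPM(AKT4 shRNA) = 21691 / 48.37 = 448.4391
Fold change = 448.4391 / 66.2027 = 6.77373
log2(6.77373) = 2.7600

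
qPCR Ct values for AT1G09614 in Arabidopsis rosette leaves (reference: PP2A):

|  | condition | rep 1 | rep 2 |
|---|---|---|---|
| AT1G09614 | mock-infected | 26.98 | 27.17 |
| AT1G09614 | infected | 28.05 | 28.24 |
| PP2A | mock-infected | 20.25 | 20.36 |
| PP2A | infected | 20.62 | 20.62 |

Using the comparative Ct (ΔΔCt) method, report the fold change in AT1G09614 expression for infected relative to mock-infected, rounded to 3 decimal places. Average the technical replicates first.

Mean Ct: AT1G09614 mock-infected 27.075; AT1G09614 infected 28.145; PP2A mock-infected 20.305; PP2A infected 20.620
ΔCt(mock-infected) = 27.075 − 20.305 = 6.770
ΔCt(infected) = 28.145 − 20.620 = 7.525
ΔΔCt = 7.525 − 6.770 = 0.755
Fold change = 2^(−0.755) = 0.5925

0.593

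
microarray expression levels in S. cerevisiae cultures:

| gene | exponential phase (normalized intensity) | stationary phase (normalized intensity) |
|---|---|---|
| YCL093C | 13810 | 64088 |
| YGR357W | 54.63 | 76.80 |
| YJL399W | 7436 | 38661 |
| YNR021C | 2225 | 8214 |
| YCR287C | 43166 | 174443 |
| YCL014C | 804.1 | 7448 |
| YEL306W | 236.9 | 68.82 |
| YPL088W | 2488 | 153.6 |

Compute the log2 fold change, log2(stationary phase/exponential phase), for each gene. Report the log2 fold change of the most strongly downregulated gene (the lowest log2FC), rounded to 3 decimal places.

-4.018

log2(64088/13810) = 2.214  (YCL093C)
log2(76.80/54.63) = 0.491  (YGR357W)
log2(38661/7436) = 2.378  (YJL399W)
log2(8214/2225) = 1.884  (YNR021C)
log2(174443/43166) = 2.015  (YCR287C)
log2(7448/804.1) = 3.211  (YCL014C)
log2(68.82/236.9) = -1.783  (YEL306W)
log2(153.6/2488) = -4.018  (YPL088W)
YPL088W is most strongly downregulated.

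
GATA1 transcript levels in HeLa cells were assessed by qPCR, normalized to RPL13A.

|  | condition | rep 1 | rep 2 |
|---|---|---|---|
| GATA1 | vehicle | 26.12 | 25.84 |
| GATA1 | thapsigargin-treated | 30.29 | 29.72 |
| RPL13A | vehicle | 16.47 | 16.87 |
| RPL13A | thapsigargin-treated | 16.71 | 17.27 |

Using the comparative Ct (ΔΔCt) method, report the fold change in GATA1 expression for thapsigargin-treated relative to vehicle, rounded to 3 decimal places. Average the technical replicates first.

0.077

Mean Ct: GATA1 vehicle 25.980; GATA1 thapsigargin-treated 30.005; RPL13A vehicle 16.670; RPL13A thapsigargin-treated 16.990
ΔCt(vehicle) = 25.980 − 16.670 = 9.310
ΔCt(thapsigargin-treated) = 30.005 − 16.990 = 13.015
ΔΔCt = 13.015 − 9.310 = 3.705
Fold change = 2^(−3.705) = 0.0767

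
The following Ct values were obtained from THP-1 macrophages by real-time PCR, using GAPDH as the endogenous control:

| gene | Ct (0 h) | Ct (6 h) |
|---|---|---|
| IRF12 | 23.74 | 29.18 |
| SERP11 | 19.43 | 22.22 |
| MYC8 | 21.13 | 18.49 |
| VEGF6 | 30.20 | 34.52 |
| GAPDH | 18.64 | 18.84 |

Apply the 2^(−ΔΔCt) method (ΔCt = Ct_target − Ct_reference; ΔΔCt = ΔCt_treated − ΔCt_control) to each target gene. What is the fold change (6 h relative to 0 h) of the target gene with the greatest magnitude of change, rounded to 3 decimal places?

IRF12: ΔΔCt = (29.18−18.84) − (23.74−18.64) = 10.34 − 5.10 = 5.24; fold change = 2^-5.24 = 0.026
SERP11: ΔΔCt = (22.22−18.84) − (19.43−18.64) = 3.38 − 0.79 = 2.59; fold change = 2^-2.59 = 0.166
MYC8: ΔΔCt = (18.49−18.84) − (21.13−18.64) = -0.35 − 2.49 = -2.84; fold change = 2^2.84 = 7.160
VEGF6: ΔΔCt = (34.52−18.84) − (30.20−18.64) = 15.68 − 11.56 = 4.12; fold change = 2^-4.12 = 0.058
IRF12 has the largest |ΔΔCt| = 5.24.

0.026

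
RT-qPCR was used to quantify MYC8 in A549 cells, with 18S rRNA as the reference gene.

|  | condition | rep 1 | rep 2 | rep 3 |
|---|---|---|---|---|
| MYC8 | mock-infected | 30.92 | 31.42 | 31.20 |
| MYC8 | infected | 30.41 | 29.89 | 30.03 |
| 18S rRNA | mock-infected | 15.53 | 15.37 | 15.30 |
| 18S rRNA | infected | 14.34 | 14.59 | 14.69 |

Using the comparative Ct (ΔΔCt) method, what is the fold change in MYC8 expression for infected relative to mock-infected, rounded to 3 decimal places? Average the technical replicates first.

1.157

Mean Ct: MYC8 mock-infected 31.180; MYC8 infected 30.110; 18S rRNA mock-infected 15.400; 18S rRNA infected 14.540
ΔCt(mock-infected) = 31.180 − 15.400 = 15.780
ΔCt(infected) = 30.110 − 14.540 = 15.570
ΔΔCt = 15.570 − 15.780 = -0.210
Fold change = 2^(−(-0.210)) = 2^0.210 = 1.1567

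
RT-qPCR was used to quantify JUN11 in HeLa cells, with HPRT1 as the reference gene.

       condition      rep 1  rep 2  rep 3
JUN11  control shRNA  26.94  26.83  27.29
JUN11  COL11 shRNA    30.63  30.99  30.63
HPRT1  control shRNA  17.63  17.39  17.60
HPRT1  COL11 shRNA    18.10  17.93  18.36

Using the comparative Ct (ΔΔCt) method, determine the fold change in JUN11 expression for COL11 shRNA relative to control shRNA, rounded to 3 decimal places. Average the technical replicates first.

0.113

Mean Ct: JUN11 control shRNA 27.020; JUN11 COL11 shRNA 30.750; HPRT1 control shRNA 17.540; HPRT1 COL11 shRNA 18.130
ΔCt(control shRNA) = 27.020 − 17.540 = 9.480
ΔCt(COL11 shRNA) = 30.750 − 18.130 = 12.620
ΔΔCt = 12.620 − 9.480 = 3.140
Fold change = 2^(−3.140) = 0.1134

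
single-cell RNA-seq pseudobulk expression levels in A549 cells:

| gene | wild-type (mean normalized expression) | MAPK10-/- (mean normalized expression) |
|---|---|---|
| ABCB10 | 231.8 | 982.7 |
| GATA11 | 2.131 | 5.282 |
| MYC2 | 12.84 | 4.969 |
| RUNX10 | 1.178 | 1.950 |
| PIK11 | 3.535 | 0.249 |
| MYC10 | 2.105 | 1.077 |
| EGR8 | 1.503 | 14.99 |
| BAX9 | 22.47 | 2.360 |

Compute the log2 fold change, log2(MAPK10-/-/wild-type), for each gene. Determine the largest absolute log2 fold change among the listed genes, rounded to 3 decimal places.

log2(982.7/231.8) = 2.084  (ABCB10)
log2(5.282/2.131) = 1.310  (GATA11)
log2(4.969/12.84) = -1.370  (MYC2)
log2(1.950/1.178) = 0.727  (RUNX10)
log2(0.249/3.535) = -3.827  (PIK11)
log2(1.077/2.105) = -0.967  (MYC10)
log2(14.99/1.503) = 3.318  (EGR8)
log2(2.360/22.47) = -3.251  (BAX9)
The largest magnitude belongs to PIK11.

3.827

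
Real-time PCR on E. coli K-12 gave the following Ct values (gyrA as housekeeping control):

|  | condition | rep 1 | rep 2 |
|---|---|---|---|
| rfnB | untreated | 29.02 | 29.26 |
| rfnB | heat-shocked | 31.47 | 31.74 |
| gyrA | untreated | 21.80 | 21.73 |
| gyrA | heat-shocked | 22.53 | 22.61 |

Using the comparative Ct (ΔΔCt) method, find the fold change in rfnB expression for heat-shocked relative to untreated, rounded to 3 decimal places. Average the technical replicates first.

0.316

Mean Ct: rfnB untreated 29.140; rfnB heat-shocked 31.605; gyrA untreated 21.765; gyrA heat-shocked 22.570
ΔCt(untreated) = 29.140 − 21.765 = 7.375
ΔCt(heat-shocked) = 31.605 − 22.570 = 9.035
ΔΔCt = 9.035 − 7.375 = 1.660
Fold change = 2^(−1.660) = 0.3164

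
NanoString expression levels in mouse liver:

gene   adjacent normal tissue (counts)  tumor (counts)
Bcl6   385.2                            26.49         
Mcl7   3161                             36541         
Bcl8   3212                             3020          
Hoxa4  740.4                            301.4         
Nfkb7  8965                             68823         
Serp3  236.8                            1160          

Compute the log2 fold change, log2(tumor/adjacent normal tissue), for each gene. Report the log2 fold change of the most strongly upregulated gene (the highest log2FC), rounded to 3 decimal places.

3.531

log2(26.49/385.2) = -3.862  (Bcl6)
log2(36541/3161) = 3.531  (Mcl7)
log2(3020/3212) = -0.089  (Bcl8)
log2(301.4/740.4) = -1.297  (Hoxa4)
log2(68823/8965) = 2.941  (Nfkb7)
log2(1160/236.8) = 2.292  (Serp3)
Mcl7 is most strongly upregulated.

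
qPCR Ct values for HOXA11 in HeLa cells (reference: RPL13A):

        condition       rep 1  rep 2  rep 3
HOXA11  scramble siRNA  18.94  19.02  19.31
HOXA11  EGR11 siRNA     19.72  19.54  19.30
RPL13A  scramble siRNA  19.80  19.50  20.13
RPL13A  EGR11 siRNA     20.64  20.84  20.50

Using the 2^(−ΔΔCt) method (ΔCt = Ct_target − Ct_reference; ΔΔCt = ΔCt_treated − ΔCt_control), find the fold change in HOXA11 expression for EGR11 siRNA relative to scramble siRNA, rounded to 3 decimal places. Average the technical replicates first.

Mean Ct: HOXA11 scramble siRNA 19.090; HOXA11 EGR11 siRNA 19.520; RPL13A scramble siRNA 19.810; RPL13A EGR11 siRNA 20.660
ΔCt(scramble siRNA) = 19.090 − 19.810 = -0.720
ΔCt(EGR11 siRNA) = 19.520 − 20.660 = -1.140
ΔΔCt = -1.140 − (-0.720) = -0.420
Fold change = 2^(−(-0.420)) = 2^0.420 = 1.3379

1.338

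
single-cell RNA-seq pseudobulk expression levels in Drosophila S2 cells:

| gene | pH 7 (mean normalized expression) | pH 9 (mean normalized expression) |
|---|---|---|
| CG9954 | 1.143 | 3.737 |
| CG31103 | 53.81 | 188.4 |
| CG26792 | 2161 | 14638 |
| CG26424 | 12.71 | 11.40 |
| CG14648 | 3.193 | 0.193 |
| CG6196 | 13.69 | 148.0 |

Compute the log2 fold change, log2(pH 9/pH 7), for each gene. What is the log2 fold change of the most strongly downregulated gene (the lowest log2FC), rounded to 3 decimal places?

log2(3.737/1.143) = 1.709  (CG9954)
log2(188.4/53.81) = 1.808  (CG31103)
log2(14638/2161) = 2.760  (CG26792)
log2(11.40/12.71) = -0.157  (CG26424)
log2(0.193/3.193) = -4.048  (CG14648)
log2(148.0/13.69) = 3.434  (CG6196)
CG14648 is most strongly downregulated.

-4.048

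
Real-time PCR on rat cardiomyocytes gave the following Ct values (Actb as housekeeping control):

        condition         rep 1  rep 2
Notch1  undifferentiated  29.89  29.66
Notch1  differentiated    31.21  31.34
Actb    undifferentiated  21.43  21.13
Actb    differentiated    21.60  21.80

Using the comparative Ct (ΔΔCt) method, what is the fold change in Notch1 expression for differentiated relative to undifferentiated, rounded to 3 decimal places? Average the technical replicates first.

0.473

Mean Ct: Notch1 undifferentiated 29.775; Notch1 differentiated 31.275; Actb undifferentiated 21.280; Actb differentiated 21.700
ΔCt(undifferentiated) = 29.775 − 21.280 = 8.495
ΔCt(differentiated) = 31.275 − 21.700 = 9.575
ΔΔCt = 9.575 − 8.495 = 1.080
Fold change = 2^(−1.080) = 0.4730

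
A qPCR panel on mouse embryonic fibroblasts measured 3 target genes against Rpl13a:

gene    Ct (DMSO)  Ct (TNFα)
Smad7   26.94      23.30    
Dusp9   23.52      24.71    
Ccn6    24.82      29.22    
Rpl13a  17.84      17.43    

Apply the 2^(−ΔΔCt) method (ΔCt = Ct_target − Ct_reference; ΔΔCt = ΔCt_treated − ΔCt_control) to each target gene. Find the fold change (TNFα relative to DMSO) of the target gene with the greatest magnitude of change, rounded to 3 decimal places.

Smad7: ΔΔCt = (23.30−17.43) − (26.94−17.84) = 5.87 − 9.10 = -3.23; fold change = 2^3.23 = 9.383
Dusp9: ΔΔCt = (24.71−17.43) − (23.52−17.84) = 7.28 − 5.68 = 1.60; fold change = 2^-1.60 = 0.330
Ccn6: ΔΔCt = (29.22−17.43) − (24.82−17.84) = 11.79 − 6.98 = 4.81; fold change = 2^-4.81 = 0.036
Ccn6 has the largest |ΔΔCt| = 4.81.

0.036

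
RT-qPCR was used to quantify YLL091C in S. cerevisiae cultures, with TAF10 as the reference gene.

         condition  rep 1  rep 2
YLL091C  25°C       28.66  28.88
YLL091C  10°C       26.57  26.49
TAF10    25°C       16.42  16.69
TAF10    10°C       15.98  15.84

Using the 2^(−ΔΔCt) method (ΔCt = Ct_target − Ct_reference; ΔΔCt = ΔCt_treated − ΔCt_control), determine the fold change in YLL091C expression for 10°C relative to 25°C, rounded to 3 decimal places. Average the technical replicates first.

Mean Ct: YLL091C 25°C 28.770; YLL091C 10°C 26.530; TAF10 25°C 16.555; TAF10 10°C 15.910
ΔCt(25°C) = 28.770 − 16.555 = 12.215
ΔCt(10°C) = 26.530 − 15.910 = 10.620
ΔΔCt = 10.620 − 12.215 = -1.595
Fold change = 2^(−(-1.595)) = 2^1.595 = 3.0209

3.021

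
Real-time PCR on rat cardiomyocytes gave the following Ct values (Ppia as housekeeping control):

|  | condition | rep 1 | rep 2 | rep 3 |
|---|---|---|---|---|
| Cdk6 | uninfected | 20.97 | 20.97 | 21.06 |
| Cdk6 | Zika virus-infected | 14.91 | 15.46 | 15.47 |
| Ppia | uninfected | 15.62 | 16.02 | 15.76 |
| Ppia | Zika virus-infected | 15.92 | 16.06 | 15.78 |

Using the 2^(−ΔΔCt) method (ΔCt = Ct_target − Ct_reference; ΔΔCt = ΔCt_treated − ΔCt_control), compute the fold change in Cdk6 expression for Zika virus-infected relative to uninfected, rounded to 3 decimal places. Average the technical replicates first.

Mean Ct: Cdk6 uninfected 21.000; Cdk6 Zika virus-infected 15.280; Ppia uninfected 15.800; Ppia Zika virus-infected 15.920
ΔCt(uninfected) = 21.000 − 15.800 = 5.200
ΔCt(Zika virus-infected) = 15.280 − 15.920 = -0.640
ΔΔCt = -0.640 − 5.200 = -5.840
Fold change = 2^(−(-5.840)) = 2^5.840 = 57.2816

57.282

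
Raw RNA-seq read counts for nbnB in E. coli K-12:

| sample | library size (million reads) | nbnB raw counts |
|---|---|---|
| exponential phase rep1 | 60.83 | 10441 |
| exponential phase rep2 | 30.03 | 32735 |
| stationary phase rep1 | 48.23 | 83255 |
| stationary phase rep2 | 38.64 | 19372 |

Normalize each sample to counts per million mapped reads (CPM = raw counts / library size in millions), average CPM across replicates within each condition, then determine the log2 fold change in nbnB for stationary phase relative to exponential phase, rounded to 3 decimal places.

0.820

CPM(exponential phase rep1) = 10441 / 60.83 = 171.6423
CPM(exponential phase rep2) = 32735 / 30.03 = 1090.0766
CPM(stationary phase rep1) = 83255 / 48.23 = 1726.2078
CPM(stationary phase rep2) = 19372 / 38.64 = 501.3458
mean CPM(exponential phase) = 630.8594; mean CPM(stationary phase) = 1113.7768
Fold change = 1113.7768 / 630.8594 = 1.76549
log2(1.76549) = 0.8201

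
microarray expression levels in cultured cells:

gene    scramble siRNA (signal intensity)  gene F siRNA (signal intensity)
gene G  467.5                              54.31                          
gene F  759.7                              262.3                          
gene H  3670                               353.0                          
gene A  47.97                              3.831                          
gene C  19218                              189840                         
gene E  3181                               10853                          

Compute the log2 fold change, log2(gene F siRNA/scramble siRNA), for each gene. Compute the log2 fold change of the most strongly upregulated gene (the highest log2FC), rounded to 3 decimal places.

log2(54.31/467.5) = -3.106  (gene G)
log2(262.3/759.7) = -1.534  (gene F)
log2(353.0/3670) = -3.378  (gene H)
log2(3.831/47.97) = -3.646  (gene A)
log2(189840/19218) = 3.304  (gene C)
log2(10853/3181) = 1.771  (gene E)
gene C is most strongly upregulated.

3.304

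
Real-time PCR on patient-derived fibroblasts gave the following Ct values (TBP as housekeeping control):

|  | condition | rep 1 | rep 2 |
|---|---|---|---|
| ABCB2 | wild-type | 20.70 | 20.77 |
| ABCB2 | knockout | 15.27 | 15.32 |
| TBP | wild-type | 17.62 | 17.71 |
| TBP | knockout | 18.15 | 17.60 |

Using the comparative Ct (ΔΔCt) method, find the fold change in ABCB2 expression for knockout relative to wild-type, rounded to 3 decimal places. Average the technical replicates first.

Mean Ct: ABCB2 wild-type 20.735; ABCB2 knockout 15.295; TBP wild-type 17.665; TBP knockout 17.875
ΔCt(wild-type) = 20.735 − 17.665 = 3.070
ΔCt(knockout) = 15.295 − 17.875 = -2.580
ΔΔCt = -2.580 − 3.070 = -5.650
Fold change = 2^(−(-5.650)) = 2^5.650 = 50.2134

50.213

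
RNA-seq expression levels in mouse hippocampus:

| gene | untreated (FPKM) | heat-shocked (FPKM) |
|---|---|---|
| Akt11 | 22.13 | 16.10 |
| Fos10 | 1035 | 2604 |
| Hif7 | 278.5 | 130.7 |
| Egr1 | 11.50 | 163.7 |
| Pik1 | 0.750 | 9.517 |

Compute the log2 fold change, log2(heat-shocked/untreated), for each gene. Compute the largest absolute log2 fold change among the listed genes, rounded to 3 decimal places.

log2(16.10/22.13) = -0.459  (Akt11)
log2(2604/1035) = 1.331  (Fos10)
log2(130.7/278.5) = -1.091  (Hif7)
log2(163.7/11.50) = 3.831  (Egr1)
log2(9.517/0.750) = 3.666  (Pik1)
The largest magnitude belongs to Egr1.

3.831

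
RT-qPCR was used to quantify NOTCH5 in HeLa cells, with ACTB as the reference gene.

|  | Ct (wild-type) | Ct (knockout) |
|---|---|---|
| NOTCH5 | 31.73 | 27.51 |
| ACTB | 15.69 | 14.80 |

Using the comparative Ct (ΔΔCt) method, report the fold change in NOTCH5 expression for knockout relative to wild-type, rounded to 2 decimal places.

10.06

ΔCt(wild-type) = 31.730 − 15.690 = 16.040
ΔCt(knockout) = 27.510 − 14.800 = 12.710
ΔΔCt = 12.710 − 16.040 = -3.330
Fold change = 2^(−(-3.330)) = 2^3.330 = 10.056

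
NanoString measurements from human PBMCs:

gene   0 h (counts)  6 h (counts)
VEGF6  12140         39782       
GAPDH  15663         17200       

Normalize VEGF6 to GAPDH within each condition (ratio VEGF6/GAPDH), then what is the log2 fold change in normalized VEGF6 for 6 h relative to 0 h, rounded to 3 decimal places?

1.577

VEGF6/GAPDH (0 h) = 12140 / 15663 = 0.77508
VEGF6/GAPDH (6 h) = 39782 / 17200 = 2.3129
Fold change = 2.3129 / 0.77508 = 2.9841
log2(2.9841) = 1.5773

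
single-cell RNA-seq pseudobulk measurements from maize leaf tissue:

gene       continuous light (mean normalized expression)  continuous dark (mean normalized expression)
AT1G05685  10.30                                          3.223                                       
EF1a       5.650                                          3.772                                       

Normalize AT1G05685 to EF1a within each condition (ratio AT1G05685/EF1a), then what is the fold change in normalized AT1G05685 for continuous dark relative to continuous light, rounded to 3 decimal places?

0.469

AT1G05685/EF1a (continuous light) = 10.30 / 5.650 = 1.823
AT1G05685/EF1a (continuous dark) = 3.223 / 3.772 = 0.85445
Fold change = 0.85445 / 1.823 = 0.4687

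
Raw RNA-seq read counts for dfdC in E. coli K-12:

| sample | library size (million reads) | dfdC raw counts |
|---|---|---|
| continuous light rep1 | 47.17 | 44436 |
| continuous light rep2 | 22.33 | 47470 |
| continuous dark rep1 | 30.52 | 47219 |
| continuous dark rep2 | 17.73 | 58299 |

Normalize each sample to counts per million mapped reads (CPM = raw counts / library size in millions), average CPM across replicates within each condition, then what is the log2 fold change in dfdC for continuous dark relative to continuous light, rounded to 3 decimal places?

CPM(continuous light rep1) = 44436 / 47.17 = 942.0394
CPM(continuous light rep2) = 47470 / 22.33 = 2125.8397
CPM(continuous dark rep1) = 47219 / 30.52 = 1547.1494
CPM(continuous dark rep2) = 58299 / 17.73 = 3288.1557
mean CPM(continuous light) = 1533.9396; mean CPM(continuous dark) = 2417.6525
Fold change = 2417.6525 / 1533.9396 = 1.57611
log2(1.57611) = 0.6564

0.656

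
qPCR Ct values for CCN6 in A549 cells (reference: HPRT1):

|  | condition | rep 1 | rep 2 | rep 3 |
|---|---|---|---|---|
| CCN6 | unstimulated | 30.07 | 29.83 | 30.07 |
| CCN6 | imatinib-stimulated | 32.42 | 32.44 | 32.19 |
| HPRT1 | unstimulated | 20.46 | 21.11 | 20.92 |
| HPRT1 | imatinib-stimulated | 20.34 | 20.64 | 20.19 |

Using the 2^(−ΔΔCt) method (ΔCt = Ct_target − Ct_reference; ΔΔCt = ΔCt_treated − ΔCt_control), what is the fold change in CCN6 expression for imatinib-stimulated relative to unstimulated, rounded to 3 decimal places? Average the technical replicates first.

0.144

Mean Ct: CCN6 unstimulated 29.990; CCN6 imatinib-stimulated 32.350; HPRT1 unstimulated 20.830; HPRT1 imatinib-stimulated 20.390
ΔCt(unstimulated) = 29.990 − 20.830 = 9.160
ΔCt(imatinib-stimulated) = 32.350 − 20.390 = 11.960
ΔΔCt = 11.960 − 9.160 = 2.800
Fold change = 2^(−2.800) = 0.1436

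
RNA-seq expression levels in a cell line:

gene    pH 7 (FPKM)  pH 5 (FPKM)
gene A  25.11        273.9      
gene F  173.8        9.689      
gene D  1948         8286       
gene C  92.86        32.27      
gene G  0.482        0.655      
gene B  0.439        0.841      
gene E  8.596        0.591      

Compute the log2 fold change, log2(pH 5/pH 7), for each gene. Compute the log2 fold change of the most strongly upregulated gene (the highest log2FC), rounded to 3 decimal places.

3.447

log2(273.9/25.11) = 3.447  (gene A)
log2(9.689/173.8) = -4.165  (gene F)
log2(8286/1948) = 2.089  (gene D)
log2(32.27/92.86) = -1.525  (gene C)
log2(0.655/0.482) = 0.442  (gene G)
log2(0.841/0.439) = 0.938  (gene B)
log2(0.591/8.596) = -3.862  (gene E)
gene A is most strongly upregulated.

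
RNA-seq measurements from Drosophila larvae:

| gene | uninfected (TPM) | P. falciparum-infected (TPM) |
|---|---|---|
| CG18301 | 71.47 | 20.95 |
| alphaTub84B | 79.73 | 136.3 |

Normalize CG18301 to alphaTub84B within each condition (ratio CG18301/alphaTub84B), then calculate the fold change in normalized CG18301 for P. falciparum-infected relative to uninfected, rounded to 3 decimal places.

0.171

CG18301/alphaTub84B (uninfected) = 71.47 / 79.73 = 0.8964
CG18301/alphaTub84B (P. falciparum-infected) = 20.95 / 136.3 = 0.15371
Fold change = 0.15371 / 0.8964 = 0.1715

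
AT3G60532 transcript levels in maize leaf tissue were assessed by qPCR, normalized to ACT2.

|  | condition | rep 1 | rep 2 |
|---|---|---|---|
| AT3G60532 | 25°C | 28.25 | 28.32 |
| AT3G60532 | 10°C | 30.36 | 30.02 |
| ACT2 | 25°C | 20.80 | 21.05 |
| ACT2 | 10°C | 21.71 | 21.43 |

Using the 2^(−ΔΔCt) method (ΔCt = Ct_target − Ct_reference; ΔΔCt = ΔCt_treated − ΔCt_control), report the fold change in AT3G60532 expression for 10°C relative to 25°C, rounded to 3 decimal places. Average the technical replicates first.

0.418

Mean Ct: AT3G60532 25°C 28.285; AT3G60532 10°C 30.190; ACT2 25°C 20.925; ACT2 10°C 21.570
ΔCt(25°C) = 28.285 − 20.925 = 7.360
ΔCt(10°C) = 30.190 − 21.570 = 8.620
ΔΔCt = 8.620 − 7.360 = 1.260
Fold change = 2^(−1.260) = 0.4175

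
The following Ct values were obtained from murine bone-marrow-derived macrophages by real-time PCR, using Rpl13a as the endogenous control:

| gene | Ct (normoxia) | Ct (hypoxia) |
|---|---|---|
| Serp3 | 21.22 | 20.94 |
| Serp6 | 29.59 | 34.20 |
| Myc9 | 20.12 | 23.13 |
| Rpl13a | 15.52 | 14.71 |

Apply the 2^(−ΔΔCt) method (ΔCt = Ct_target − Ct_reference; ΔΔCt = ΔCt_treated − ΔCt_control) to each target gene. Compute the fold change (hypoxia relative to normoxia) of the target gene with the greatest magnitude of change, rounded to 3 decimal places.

Serp3: ΔΔCt = (20.94−14.71) − (21.22−15.52) = 6.23 − 5.70 = 0.53; fold change = 2^-0.53 = 0.693
Serp6: ΔΔCt = (34.20−14.71) − (29.59−15.52) = 19.49 − 14.07 = 5.42; fold change = 2^-5.42 = 0.023
Myc9: ΔΔCt = (23.13−14.71) − (20.12−15.52) = 8.42 − 4.60 = 3.82; fold change = 2^-3.82 = 0.071
Serp6 has the largest |ΔΔCt| = 5.42.

0.023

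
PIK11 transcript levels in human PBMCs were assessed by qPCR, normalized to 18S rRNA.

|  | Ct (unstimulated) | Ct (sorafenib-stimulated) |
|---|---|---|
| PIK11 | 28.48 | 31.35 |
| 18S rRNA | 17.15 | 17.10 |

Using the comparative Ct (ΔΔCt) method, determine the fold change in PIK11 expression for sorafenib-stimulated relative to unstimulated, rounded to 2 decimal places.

0.13

ΔCt(unstimulated) = 28.480 − 17.150 = 11.330
ΔCt(sorafenib-stimulated) = 31.350 − 17.100 = 14.250
ΔΔCt = 14.250 − 11.330 = 2.920
Fold change = 2^(−2.920) = 0.132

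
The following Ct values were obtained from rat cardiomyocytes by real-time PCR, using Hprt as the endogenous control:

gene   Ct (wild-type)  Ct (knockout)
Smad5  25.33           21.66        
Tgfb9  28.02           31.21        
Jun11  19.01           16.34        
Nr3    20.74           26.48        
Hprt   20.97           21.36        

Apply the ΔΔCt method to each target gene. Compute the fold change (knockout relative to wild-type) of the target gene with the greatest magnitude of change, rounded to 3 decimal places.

Smad5: ΔΔCt = (21.66−21.36) − (25.33−20.97) = 0.30 − 4.36 = -4.06; fold change = 2^4.06 = 16.679
Tgfb9: ΔΔCt = (31.21−21.36) − (28.02−20.97) = 9.85 − 7.05 = 2.80; fold change = 2^-2.80 = 0.144
Jun11: ΔΔCt = (16.34−21.36) − (19.01−20.97) = -5.02 − (-1.96) = -3.06; fold change = 2^3.06 = 8.340
Nr3: ΔΔCt = (26.48−21.36) − (20.74−20.97) = 5.12 − (-0.23) = 5.35; fold change = 2^-5.35 = 0.025
Nr3 has the largest |ΔΔCt| = 5.35.

0.025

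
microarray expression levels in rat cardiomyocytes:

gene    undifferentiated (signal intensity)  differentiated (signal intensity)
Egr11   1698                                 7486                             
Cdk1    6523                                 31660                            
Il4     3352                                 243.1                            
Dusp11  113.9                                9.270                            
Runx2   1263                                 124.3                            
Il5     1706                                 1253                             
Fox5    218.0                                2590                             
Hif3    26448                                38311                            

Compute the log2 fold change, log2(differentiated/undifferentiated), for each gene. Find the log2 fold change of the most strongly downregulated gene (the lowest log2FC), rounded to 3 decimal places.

log2(7486/1698) = 2.140  (Egr11)
log2(31660/6523) = 2.279  (Cdk1)
log2(243.1/3352) = -3.785  (Il4)
log2(9.270/113.9) = -3.619  (Dusp11)
log2(124.3/1263) = -3.345  (Runx2)
log2(1253/1706) = -0.445  (Il5)
log2(2590/218.0) = 3.571  (Fox5)
log2(38311/26448) = 0.535  (Hif3)
Il4 is most strongly downregulated.

-3.785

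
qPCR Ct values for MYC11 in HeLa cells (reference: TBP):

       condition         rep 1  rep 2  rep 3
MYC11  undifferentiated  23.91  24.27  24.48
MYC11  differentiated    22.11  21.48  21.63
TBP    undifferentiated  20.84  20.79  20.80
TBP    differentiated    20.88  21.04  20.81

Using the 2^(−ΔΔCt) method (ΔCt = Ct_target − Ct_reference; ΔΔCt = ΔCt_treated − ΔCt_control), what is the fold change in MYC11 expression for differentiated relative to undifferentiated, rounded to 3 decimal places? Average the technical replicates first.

Mean Ct: MYC11 undifferentiated 24.220; MYC11 differentiated 21.740; TBP undifferentiated 20.810; TBP differentiated 20.910
ΔCt(undifferentiated) = 24.220 − 20.810 = 3.410
ΔCt(differentiated) = 21.740 − 20.910 = 0.830
ΔΔCt = 0.830 − 3.410 = -2.580
Fold change = 2^(−(-2.580)) = 2^2.580 = 5.9794

5.979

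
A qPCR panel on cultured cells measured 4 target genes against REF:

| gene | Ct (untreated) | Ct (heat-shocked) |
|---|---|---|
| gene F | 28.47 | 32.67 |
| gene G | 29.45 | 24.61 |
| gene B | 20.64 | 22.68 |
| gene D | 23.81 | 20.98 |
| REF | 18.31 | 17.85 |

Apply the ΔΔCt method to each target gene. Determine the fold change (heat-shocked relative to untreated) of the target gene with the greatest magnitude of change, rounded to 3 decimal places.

gene F: ΔΔCt = (32.67−17.85) − (28.47−18.31) = 14.82 − 10.16 = 4.66; fold change = 2^-4.66 = 0.040
gene G: ΔΔCt = (24.61−17.85) − (29.45−18.31) = 6.76 − 11.14 = -4.38; fold change = 2^4.38 = 20.821
gene B: ΔΔCt = (22.68−17.85) − (20.64−18.31) = 4.83 − 2.33 = 2.50; fold change = 2^-2.50 = 0.177
gene D: ΔΔCt = (20.98−17.85) − (23.81−18.31) = 3.13 − 5.50 = -2.37; fold change = 2^2.37 = 5.169
gene F has the largest |ΔΔCt| = 4.66.

0.040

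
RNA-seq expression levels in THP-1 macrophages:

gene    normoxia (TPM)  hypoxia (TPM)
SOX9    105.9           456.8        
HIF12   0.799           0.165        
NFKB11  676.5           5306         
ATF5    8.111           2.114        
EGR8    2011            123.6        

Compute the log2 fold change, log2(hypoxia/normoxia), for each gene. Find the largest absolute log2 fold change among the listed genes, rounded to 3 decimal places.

4.024

log2(456.8/105.9) = 2.109  (SOX9)
log2(0.165/0.799) = -2.276  (HIF12)
log2(5306/676.5) = 2.971  (NFKB11)
log2(2.114/8.111) = -1.940  (ATF5)
log2(123.6/2011) = -4.024  (EGR8)
The largest magnitude belongs to EGR8.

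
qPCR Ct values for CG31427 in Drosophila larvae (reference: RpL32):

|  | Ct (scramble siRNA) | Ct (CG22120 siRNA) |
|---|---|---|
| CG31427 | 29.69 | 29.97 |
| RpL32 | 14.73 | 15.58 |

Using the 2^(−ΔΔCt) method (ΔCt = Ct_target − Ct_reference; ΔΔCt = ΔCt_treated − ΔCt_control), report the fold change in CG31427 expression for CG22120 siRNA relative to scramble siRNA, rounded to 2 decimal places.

ΔCt(scramble siRNA) = 29.690 − 14.730 = 14.960
ΔCt(CG22120 siRNA) = 29.970 − 15.580 = 14.390
ΔΔCt = 14.390 − 14.960 = -0.570
Fold change = 2^(−(-0.570)) = 2^0.570 = 1.485

1.48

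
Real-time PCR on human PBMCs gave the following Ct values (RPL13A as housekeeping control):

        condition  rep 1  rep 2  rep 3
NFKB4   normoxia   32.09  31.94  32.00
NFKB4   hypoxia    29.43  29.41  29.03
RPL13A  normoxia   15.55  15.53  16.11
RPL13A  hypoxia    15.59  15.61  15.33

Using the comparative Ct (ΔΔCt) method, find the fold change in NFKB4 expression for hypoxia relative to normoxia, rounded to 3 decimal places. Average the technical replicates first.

5.657

Mean Ct: NFKB4 normoxia 32.010; NFKB4 hypoxia 29.290; RPL13A normoxia 15.730; RPL13A hypoxia 15.510
ΔCt(normoxia) = 32.010 − 15.730 = 16.280
ΔCt(hypoxia) = 29.290 − 15.510 = 13.780
ΔΔCt = 13.780 − 16.280 = -2.500
Fold change = 2^(−(-2.500)) = 2^2.500 = 5.6569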